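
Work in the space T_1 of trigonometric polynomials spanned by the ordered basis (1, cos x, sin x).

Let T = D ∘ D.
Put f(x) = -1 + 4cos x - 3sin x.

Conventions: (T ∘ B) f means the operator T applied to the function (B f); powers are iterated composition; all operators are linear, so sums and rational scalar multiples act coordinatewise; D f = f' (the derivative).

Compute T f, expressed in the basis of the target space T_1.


the image equals g(x) = -4cos x + 3sin x

D f = -3cos x - 4sin x
D D f = -4cos x + 3sin x


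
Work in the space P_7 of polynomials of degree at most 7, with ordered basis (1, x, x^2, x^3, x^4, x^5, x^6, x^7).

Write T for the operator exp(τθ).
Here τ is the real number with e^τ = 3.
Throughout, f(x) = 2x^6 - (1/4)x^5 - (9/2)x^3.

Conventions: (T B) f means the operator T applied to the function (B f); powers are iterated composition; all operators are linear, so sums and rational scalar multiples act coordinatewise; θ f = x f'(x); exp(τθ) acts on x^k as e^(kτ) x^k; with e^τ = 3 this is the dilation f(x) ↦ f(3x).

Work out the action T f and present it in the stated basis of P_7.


exp(τθ) x^k = e^(kτ) x^k; with e^τ = 3 this sends x^k to 3^k x^k
x^3 ↦ 27 x^3
x^5 ↦ 243 x^5
x^6 ↦ 729 x^6
applying this coordinatewise to f: exp(τθ) f = 1458x^6 - (243/4)x^5 - (243/2)x^3

the result is g(x) = 1458x^6 - (243/4)x^5 - (243/2)x^3


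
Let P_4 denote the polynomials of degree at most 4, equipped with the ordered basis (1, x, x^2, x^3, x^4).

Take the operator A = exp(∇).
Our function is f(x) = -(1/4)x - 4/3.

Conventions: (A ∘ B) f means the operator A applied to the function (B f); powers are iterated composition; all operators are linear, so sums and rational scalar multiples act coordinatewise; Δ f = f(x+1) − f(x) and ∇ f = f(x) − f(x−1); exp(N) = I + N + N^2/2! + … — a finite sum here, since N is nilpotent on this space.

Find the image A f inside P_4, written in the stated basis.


the image equals g(x) = -(1/4)x - 19/12

order-1 term: -1/4
the series for exp(∇) f terminates at order 1
exp(∇) f = -(1/4)x - 19/12


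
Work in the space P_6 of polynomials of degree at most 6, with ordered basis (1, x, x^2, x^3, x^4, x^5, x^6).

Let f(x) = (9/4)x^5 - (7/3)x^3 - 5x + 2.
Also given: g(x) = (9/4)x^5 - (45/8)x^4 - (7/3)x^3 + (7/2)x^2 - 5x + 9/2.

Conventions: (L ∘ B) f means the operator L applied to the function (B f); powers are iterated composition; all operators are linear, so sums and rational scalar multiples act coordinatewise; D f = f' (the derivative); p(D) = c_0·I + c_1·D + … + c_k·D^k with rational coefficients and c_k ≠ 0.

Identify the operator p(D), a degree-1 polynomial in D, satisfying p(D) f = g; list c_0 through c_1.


p(D) = I − (1/2)·D, i.e. c_0 = 1, c_1 = -1/2

D^0 f = (9/4)x^5 - (7/3)x^3 - 5x + 2
D^1 f = (45/4)x^4 - 7x^2 - 5
matching coefficients of g against c_0 f + c_1 Df + … from the top degree down determines the c_i
solution: c_0 = 1, c_1 = -1/2


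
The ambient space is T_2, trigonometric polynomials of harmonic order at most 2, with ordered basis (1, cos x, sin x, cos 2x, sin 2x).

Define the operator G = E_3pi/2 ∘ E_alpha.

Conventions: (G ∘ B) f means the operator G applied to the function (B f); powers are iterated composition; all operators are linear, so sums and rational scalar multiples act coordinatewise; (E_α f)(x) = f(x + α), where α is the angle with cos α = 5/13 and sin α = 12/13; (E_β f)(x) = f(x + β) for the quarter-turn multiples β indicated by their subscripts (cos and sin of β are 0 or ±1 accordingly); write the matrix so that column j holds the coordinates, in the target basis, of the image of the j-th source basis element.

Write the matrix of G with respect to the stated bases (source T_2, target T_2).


the matrix is [[1, 0, 0, 0, 0]; [0, 12/13, -5/13, 0, 0]; [0, 5/13, 12/13, 0, 0]; [0, 0, 0, 119/169, -120/169]; [0, 0, 0, 120/169, 119/169]] (rows listed top to bottom)

image of 1: 1
image of cos x: (12/13)cos x + (5/13)sin x
image of sin x: -(5/13)cos x + (12/13)sin x
image of cos 2x: (119/169)cos 2x + (120/169)sin 2x
image of sin 2x: -(120/169)cos 2x + (119/169)sin 2x
each image's coordinates form column j of the matrix


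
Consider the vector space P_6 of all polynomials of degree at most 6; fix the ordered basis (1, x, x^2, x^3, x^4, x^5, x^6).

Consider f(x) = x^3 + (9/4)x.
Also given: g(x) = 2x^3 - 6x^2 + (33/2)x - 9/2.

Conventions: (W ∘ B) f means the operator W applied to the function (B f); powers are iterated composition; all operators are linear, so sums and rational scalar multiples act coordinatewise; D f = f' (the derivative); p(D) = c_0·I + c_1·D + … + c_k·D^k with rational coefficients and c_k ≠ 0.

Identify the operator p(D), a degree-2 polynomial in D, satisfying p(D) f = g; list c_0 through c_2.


c_0 = 2, c_1 = -2, c_2 = 2

D^0 f = x^3 + (9/4)x
D^1 f = 3x^2 + 9/4
D^2 f = 6x
matching coefficients of g against c_0 f + c_1 Df + … from the top degree down determines the c_i
solution: c_0 = 2, c_1 = -2, c_2 = 2


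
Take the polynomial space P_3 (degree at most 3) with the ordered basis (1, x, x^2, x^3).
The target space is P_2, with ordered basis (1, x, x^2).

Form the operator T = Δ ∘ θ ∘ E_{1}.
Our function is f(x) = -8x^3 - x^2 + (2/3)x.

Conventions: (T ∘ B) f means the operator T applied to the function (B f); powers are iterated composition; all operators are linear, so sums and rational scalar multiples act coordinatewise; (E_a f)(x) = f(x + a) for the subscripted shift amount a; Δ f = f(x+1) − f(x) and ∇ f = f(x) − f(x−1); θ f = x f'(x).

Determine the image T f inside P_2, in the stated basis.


E_{1} f = -8x^3 - 25x^2 - (76/3)x - 25/3
θ E_{1} f = -24x^3 - 50x^2 - (76/3)x
Δ θ E_{1} f = -72x^2 - 172x - 298/3

the image equals g(x) = -72x^2 - 172x - 298/3


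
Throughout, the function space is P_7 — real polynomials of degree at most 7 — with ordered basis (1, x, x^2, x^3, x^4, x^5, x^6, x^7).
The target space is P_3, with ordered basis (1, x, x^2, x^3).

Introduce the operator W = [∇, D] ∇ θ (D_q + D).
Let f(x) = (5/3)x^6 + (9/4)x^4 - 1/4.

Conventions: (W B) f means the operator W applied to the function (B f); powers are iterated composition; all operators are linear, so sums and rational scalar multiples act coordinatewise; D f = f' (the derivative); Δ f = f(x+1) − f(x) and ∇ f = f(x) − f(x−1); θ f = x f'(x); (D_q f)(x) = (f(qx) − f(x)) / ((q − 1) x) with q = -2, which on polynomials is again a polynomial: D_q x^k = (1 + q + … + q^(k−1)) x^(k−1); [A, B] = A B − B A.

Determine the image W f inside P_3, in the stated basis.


g(x) = 0

D_q f = -35x^5 - (45/4)x^3
D f = 10x^5 + 9x^3
(D_q + D) f = -25x^5 - (9/4)x^3
θ (D_q + D) f = -125x^5 - (27/4)x^3
∇ θ (D_q + D) f = -625x^4 + 1250x^3 - (5081/4)x^2 + (2581/4)x - 527/4
D (∇ θ) (D_q + D) f = -2500x^3 + 3750x^2 - (5081/2)x + 2581/4
∇ D (∇ θ) (D_q + D) f = -7500x^2 + 15000x - 17581/2
∇ (∇ θ) (D_q + D) f = -2500x^3 + 7500x^2 - (17581/2)x + 7581/2
D ∇ (∇ θ) (D_q + D) f = -7500x^2 + 15000x - 17581/2
[∇, D] (∇ θ) (D_q + D) f = 0


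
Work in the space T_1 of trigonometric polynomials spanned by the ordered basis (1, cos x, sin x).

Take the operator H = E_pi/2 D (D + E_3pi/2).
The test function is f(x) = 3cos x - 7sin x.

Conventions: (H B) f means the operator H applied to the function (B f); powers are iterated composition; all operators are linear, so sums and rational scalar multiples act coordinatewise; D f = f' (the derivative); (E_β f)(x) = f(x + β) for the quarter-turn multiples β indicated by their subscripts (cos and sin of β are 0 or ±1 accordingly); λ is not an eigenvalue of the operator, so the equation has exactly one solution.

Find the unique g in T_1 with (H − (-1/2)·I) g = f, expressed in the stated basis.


write g with unknown coordinates in the stated basis and equate coefficients in (H − (-1/2)·I) g = f
solving from the highest basis element down gives g = 6cos x - 14sin x
check: H g = 0
so H g − (-1/2)·g = 3cos x - 7sin x = f ✓

the result is g(x) = 6cos x - 14sin x


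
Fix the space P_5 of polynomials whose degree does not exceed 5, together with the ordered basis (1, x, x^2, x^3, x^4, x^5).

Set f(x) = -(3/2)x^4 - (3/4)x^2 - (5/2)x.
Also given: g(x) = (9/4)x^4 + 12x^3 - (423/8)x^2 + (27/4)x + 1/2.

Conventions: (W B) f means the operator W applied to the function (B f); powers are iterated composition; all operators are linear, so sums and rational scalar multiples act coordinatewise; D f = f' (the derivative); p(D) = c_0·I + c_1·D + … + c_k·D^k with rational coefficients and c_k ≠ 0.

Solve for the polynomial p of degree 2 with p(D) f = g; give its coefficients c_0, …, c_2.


D^0 f = -(3/2)x^4 - (3/4)x^2 - (5/2)x
D^1 f = -6x^3 - (3/2)x - 5/2
D^2 f = -18x^2 - 3/2
matching coefficients of g against c_0 f + c_1 Df + … from the top degree down determines the c_i
solution: c_0 = -3/2, c_1 = -2, c_2 = 3

p(D) = -(3/2)·I − 2·D + 3·D^2, i.e. c_0 = -3/2, c_1 = -2, c_2 = 3


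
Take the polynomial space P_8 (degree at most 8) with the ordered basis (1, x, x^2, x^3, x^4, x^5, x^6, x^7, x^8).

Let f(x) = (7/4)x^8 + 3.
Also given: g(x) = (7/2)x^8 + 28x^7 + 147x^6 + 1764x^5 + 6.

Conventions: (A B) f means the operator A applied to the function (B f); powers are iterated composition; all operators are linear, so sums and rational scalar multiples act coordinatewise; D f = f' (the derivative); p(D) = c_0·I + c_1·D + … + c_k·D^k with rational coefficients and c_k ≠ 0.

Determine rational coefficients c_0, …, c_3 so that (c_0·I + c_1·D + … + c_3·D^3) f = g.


p(D) = 2·I + 2·D + (3/2)·D^2 + 3·D^3, i.e. c_0 = 2, c_1 = 2, c_2 = 3/2, c_3 = 3

D^0 f = (7/4)x^8 + 3
D^1 f = 14x^7
D^2 f = 98x^6
D^3 f = 588x^5
matching coefficients of g against c_0 f + c_1 Df + … from the top degree down determines the c_i
solution: c_0 = 2, c_1 = 2, c_2 = 3/2, c_3 = 3


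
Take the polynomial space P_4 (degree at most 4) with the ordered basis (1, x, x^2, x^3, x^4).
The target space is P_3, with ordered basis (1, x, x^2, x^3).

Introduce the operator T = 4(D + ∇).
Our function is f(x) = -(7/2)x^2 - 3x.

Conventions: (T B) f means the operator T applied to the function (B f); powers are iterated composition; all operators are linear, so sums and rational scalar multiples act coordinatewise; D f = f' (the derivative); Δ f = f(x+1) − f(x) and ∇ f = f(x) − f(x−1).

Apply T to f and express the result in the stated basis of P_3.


the image equals g(x) = -56x - 10

D f = -7x - 3
∇ f = -7x + 1/2
(D + ∇) f = -14x - 5/2
(4(D + ∇)) f = -56x - 10


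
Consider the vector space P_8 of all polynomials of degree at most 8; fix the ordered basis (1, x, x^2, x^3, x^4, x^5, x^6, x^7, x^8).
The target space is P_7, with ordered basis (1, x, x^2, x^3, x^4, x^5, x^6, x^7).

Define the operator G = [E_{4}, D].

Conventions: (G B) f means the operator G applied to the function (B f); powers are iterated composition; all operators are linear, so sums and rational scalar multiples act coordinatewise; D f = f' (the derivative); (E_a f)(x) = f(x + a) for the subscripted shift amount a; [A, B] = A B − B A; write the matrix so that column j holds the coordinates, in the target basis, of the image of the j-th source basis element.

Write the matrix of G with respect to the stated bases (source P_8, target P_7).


the matrix is [[0, 0, 0, 0, 0, 0, 0, 0, 0]; [0, 0, 0, 0, 0, 0, 0, 0, 0]; [0, 0, 0, 0, 0, 0, 0, 0, 0]; [0, 0, 0, 0, 0, 0, 0, 0, 0]; [0, 0, 0, 0, 0, 0, 0, 0, 0]; [0, 0, 0, 0, 0, 0, 0, 0, 0]; [0, 0, 0, 0, 0, 0, 0, 0, 0]; [0, 0, 0, 0, 0, 0, 0, 0, 0]] (rows listed top to bottom)

image of 1: 0
image of x: 0
image of x^2: 0
image of x^3: 0
image of x^4: 0
image of x^5: 0
image of x^6: 0
image of x^7: 0
image of x^8: 0
each image's coordinates form column j of the matrix


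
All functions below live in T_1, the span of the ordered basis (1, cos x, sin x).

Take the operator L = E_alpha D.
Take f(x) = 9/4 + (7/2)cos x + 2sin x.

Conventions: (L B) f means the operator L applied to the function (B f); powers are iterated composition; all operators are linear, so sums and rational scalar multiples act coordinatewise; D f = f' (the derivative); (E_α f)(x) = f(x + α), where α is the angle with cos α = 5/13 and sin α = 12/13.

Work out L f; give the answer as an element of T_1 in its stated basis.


D f = 2cos x - (7/2)sin x
E_alpha D f = -(32/13)cos x - (83/26)sin x

the result is g(x) = -(32/13)cos x - (83/26)sin x


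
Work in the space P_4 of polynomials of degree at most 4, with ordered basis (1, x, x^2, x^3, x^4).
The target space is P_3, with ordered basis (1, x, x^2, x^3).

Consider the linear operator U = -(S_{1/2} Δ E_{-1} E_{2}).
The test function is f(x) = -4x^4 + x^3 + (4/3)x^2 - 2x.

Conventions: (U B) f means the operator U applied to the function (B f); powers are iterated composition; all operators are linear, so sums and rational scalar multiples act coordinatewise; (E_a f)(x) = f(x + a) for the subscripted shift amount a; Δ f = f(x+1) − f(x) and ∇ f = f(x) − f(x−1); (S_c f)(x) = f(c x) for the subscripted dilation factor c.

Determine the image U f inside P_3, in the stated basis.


E_{2} f = -4x^4 - 31x^3 - (266/3)x^2 - (338/3)x - 164/3
E_{-1} E_{2} f = -4x^4 - 15x^3 - (59/3)x^2 - (37/3)x - 11/3
Δ E_{-1} E_{2} f = -16x^3 - 69x^2 - (301/3)x - 51
S_{1/2} Δ E_{-1} E_{2} f = -2x^3 - (69/4)x^2 - (301/6)x - 51
(-(S_{1/2} Δ E_{-1} E_{2})) f = 2x^3 + (69/4)x^2 + (301/6)x + 51

the image equals g(x) = 2x^3 + (69/4)x^2 + (301/6)x + 51


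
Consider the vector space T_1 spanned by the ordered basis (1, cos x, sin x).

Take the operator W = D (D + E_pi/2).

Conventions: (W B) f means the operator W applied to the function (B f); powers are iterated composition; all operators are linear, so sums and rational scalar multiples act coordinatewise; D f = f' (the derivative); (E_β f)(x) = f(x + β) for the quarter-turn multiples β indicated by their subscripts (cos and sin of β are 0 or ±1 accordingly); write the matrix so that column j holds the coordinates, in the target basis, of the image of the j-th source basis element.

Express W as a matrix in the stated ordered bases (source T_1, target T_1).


image of 1: 0
image of cos x: -2cos x
image of sin x: -2sin x
each image's coordinates form column j of the matrix

the matrix is [[0, 0, 0]; [0, -2, 0]; [0, 0, -2]] (rows listed top to bottom)


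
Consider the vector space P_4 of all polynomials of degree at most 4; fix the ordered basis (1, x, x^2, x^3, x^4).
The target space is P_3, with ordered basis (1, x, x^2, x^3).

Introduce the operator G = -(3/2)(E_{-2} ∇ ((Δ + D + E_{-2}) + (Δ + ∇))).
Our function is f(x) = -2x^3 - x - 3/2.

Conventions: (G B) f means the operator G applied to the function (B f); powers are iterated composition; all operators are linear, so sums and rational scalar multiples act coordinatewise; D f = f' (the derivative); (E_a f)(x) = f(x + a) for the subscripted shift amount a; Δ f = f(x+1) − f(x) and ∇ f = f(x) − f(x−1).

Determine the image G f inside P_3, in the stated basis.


Δ f = -6x^2 - 6x - 3
D f = -6x^2 - 1
E_{-2} f = -2x^3 + 12x^2 - 25x + 33/2
(Δ + D + E_{-2}) f = -2x^3 - 31x + 25/2
Δ f = -6x^2 - 6x - 3
∇ f = -6x^2 + 6x - 3
(Δ + ∇) f = -12x^2 - 6
((Δ + D + E_{-2}) + (Δ + ∇)) f = -2x^3 - 12x^2 - 31x + 13/2
∇ ((Δ + D + E_{-2}) + (Δ + ∇)) f = -6x^2 - 18x - 21
E_{-2} ∇ ((Δ + D + E_{-2}) + (Δ + ∇)) f = -6x^2 + 6x - 9
(-(3/2)(E_{-2} ∇ ((Δ + D + E_{-2}) + (Δ + ∇)))) f = 9x^2 - 9x + 27/2

g(x) = 9x^2 - 9x + 27/2


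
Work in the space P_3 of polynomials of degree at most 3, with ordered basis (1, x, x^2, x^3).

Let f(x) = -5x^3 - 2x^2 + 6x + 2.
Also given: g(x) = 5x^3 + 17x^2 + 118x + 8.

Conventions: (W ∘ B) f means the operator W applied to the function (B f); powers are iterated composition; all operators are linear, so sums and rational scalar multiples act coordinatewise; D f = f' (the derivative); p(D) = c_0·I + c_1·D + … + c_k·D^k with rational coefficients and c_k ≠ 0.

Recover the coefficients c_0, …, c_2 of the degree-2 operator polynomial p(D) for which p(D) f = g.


p(D) = -I − D − 4·D^2, i.e. c_0 = -1, c_1 = -1, c_2 = -4

D^0 f = -5x^3 - 2x^2 + 6x + 2
D^1 f = -15x^2 - 4x + 6
D^2 f = -30x - 4
matching coefficients of g against c_0 f + c_1 Df + … from the top degree down determines the c_i
solution: c_0 = -1, c_1 = -1, c_2 = -4


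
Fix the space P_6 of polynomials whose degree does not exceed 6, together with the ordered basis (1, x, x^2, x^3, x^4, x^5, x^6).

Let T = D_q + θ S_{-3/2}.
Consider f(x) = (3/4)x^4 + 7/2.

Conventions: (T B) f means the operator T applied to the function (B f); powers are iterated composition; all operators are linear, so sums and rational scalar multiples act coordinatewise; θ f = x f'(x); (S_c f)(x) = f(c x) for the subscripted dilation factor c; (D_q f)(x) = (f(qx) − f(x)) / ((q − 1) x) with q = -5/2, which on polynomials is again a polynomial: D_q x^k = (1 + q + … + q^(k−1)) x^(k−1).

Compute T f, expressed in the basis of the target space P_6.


the image equals g(x) = (243/16)x^4 - (261/32)x^3

D_q f = -(261/32)x^3
S_{-3/2} f = (243/64)x^4 + 7/2
θ S_{-3/2} f = (243/16)x^4
(D_q + θ S_{-3/2}) f = (243/16)x^4 - (261/32)x^3


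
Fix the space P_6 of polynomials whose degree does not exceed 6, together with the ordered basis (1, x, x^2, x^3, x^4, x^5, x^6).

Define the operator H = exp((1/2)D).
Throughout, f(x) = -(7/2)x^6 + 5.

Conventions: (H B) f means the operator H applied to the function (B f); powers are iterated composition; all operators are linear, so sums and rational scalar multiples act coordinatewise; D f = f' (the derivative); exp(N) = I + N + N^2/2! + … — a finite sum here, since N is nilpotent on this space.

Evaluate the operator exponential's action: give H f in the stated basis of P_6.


order-1 term: -(21/2)x^5
order-2 term: -(105/8)x^4
order-3 term: -(35/4)x^3
order-4 term: -(105/32)x^2
order-5 term: -(21/32)x
order-6 term: -7/128
the series for exp((1/2)D) f terminates at order 6
exp((1/2)D) f = -(7/2)x^6 - (21/2)x^5 - (105/8)x^4 - (35/4)x^3 - (105/32)x^2 - (21/32)x + 633/128

g(x) = -(7/2)x^6 - (21/2)x^5 - (105/8)x^4 - (35/4)x^3 - (105/32)x^2 - (21/32)x + 633/128


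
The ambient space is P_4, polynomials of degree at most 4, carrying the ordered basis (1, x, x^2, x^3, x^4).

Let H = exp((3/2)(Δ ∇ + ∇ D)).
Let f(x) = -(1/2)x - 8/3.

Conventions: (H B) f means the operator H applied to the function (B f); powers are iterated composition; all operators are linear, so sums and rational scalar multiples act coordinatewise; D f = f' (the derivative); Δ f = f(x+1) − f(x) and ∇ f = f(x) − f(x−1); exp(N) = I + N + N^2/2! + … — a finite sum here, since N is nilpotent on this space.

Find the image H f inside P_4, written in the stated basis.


the series for exp((3/2)(Δ ∇ + ∇ D)) f terminates at order 0
exp((3/2)(Δ ∇ + ∇ D)) f = -(1/2)x - 8/3

the result is g(x) = -(1/2)x - 8/3


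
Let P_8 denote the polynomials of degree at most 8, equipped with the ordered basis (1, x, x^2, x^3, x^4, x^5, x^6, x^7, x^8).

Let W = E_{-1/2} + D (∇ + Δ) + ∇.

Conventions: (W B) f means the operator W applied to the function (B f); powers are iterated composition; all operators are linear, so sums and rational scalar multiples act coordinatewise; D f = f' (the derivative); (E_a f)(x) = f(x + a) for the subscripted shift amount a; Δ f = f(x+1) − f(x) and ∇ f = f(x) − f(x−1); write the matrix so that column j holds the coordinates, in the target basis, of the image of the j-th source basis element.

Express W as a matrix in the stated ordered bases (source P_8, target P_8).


image of 1: 1
image of x: x + 1/2
image of x^2: x^2 + x + 13/4
image of x^3: x^3 + (3/2)x^2 + (39/4)x + 7/8
image of x^4: x^4 + 2x^3 + (39/2)x^2 + (7/2)x + 113/16
image of x^5: x^5 + (5/2)x^4 + (65/2)x^3 + (35/4)x^2 + (565/16)x + 31/32
image of x^6: x^6 + 3x^5 + (195/4)x^4 + (35/2)x^3 + (1695/16)x^2 + (93/16)x + 705/64
image of x^7: x^7 + (7/2)x^6 + (273/4)x^5 + (245/8)x^4 + (3955/16)x^3 + (651/32)x^2 + (4935/64)x + 127/128
image of x^8: x^8 + 4x^7 + 91x^6 + 49x^5 + (3955/8)x^4 + (217/4)x^3 + (4935/16)x^2 + (127/16)x + 3841/256
each image's coordinates form column j of the matrix

the matrix is [[1, 1/2, 13/4, 7/8, 113/16, 31/32, 705/64, 127/128, 3841/256]; [0, 1, 1, 39/4, 7/2, 565/16, 93/16, 4935/64, 127/16]; [0, 0, 1, 3/2, 39/2, 35/4, 1695/16, 651/32, 4935/16]; [0, 0, 0, 1, 2, 65/2, 35/2, 3955/16, 217/4]; [0, 0, 0, 0, 1, 5/2, 195/4, 245/8, 3955/8]; [0, 0, 0, 0, 0, 1, 3, 273/4, 49]; [0, 0, 0, 0, 0, 0, 1, 7/2, 91]; [0, 0, 0, 0, 0, 0, 0, 1, 4]; [0, 0, 0, 0, 0, 0, 0, 0, 1]] (rows listed top to bottom)


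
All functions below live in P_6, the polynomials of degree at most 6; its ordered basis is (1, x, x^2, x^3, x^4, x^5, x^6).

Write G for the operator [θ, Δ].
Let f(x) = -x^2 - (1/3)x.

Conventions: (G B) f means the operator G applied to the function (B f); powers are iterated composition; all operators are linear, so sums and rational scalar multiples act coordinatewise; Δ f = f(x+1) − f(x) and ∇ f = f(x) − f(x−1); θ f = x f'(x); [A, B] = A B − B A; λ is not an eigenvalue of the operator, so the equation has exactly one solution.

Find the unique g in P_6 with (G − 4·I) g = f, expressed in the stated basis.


write g with unknown coordinates in the stated basis and equate coefficients in (G − 4·I) g = f
solving from the highest basis element down gives g = (1/4)x^2 - (1/24)x - 11/96
check: G g = -(1/2)x - 11/24
so G g − 4·g = -x^2 - (1/3)x = f ✓

the result is g(x) = (1/4)x^2 - (1/24)x - 11/96


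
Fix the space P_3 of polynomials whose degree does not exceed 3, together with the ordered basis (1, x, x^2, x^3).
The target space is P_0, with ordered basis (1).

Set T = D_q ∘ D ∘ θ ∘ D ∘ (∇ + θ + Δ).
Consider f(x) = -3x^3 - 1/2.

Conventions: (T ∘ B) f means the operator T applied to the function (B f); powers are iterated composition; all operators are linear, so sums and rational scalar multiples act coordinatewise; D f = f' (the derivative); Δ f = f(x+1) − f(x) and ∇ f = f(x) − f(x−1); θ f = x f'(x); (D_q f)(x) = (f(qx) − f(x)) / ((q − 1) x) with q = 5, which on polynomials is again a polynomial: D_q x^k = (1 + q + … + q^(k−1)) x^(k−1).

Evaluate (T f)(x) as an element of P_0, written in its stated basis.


g(x) = -108

∇ f = -9x^2 + 9x - 3
θ f = -9x^3
Δ f = -9x^2 - 9x - 3
(∇ + θ + Δ) f = -9x^3 - 18x^2 - 6
D (∇ + θ + Δ) f = -27x^2 - 36x
θ D (∇ + θ + Δ) f = -54x^2 - 36x
D θ D (∇ + θ + Δ) f = -108x - 36
D_q (D ∘ θ ∘ D) (∇ + θ + Δ) f = -108


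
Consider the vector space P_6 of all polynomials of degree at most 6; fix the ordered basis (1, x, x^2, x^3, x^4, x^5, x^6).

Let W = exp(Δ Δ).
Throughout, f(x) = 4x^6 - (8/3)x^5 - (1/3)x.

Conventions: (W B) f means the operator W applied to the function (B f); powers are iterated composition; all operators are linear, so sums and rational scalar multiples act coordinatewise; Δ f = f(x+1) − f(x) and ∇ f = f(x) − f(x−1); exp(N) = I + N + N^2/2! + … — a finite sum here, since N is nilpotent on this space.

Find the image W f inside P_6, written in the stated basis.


order-1 term: 120x^4 + (1280/3)x^3 + 680x^2 + (1600/3)x + 168
order-2 term: 720x^2 + 2720x + 2800
order-3 term: 480
the series for exp(Δ Δ) f terminates at order 3
exp(Δ Δ) f = 4x^6 - (8/3)x^5 + 120x^4 + (1280/3)x^3 + 1400x^2 + 3253x + 3448

g(x) = 4x^6 - (8/3)x^5 + 120x^4 + (1280/3)x^3 + 1400x^2 + 3253x + 3448


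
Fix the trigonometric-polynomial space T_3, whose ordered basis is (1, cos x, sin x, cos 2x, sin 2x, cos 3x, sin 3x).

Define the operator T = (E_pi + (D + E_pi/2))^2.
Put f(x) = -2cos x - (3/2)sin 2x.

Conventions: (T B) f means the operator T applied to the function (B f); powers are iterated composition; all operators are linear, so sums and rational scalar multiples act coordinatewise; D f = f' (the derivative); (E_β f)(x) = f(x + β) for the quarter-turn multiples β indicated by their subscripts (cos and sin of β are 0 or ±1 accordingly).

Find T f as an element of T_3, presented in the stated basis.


E_pi f = 2cos x - (3/2)sin 2x
D f = 2sin x - 3cos 2x
E_pi/2 f = 2sin x + (3/2)sin 2x
(D + E_pi/2) f = 4sin x - 3cos 2x + (3/2)sin 2x
(E_pi + (D + E_pi/2)) f = 2cos x + 4sin x - 3cos 2x
E_pi (E_pi + (D + E_pi/2)) f = -2cos x - 4sin x - 3cos 2x
D (E_pi + (D + E_pi/2)) f = 4cos x - 2sin x + 6sin 2x
E_pi/2 (E_pi + (D + E_pi/2)) f = 4cos x - 2sin x + 3cos 2x
(D + E_pi/2) (E_pi + (D + E_pi/2)) f = 8cos x - 4sin x + 3cos 2x + 6sin 2x
(E_pi + (D + E_pi/2)) (E_pi + (D + E_pi/2)) f = 6cos x - 8sin x + 6sin 2x

g(x) = 6cos x - 8sin x + 6sin 2x


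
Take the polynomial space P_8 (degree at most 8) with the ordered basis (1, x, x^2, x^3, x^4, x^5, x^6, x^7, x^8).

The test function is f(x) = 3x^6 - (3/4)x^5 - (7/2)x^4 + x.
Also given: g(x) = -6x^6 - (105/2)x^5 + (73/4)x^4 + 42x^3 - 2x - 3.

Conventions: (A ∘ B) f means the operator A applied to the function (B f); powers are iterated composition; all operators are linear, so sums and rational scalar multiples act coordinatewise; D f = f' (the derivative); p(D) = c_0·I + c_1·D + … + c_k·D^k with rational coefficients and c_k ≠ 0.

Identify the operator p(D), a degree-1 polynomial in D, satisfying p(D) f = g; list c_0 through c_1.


D^0 f = 3x^6 - (3/4)x^5 - (7/2)x^4 + x
D^1 f = 18x^5 - (15/4)x^4 - 14x^3 + 1
matching coefficients of g against c_0 f + c_1 Df + … from the top degree down determines the c_i
solution: c_0 = -2, c_1 = -3

c_0 = -2, c_1 = -3


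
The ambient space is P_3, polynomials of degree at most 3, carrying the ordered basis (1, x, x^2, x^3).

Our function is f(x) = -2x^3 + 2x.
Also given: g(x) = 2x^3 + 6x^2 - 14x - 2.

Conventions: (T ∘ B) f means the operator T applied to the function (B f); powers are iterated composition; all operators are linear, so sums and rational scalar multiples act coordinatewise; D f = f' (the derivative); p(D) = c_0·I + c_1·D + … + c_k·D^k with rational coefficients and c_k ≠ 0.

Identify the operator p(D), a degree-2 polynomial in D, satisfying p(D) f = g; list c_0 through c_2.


D^0 f = -2x^3 + 2x
D^1 f = -6x^2 + 2
D^2 f = -12x
matching coefficients of g against c_0 f + c_1 Df + … from the top degree down determines the c_i
solution: c_0 = -1, c_1 = -1, c_2 = 1

c_0 = -1, c_1 = -1, c_2 = 1


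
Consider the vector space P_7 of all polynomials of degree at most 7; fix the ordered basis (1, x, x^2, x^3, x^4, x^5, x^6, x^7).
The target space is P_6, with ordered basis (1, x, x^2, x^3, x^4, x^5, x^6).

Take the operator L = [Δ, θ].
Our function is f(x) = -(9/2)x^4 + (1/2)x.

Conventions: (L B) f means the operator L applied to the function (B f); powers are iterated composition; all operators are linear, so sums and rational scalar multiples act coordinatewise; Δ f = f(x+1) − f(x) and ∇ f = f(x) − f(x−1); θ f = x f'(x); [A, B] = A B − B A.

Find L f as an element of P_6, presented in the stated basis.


θ f = -18x^4 + (1/2)x
Δ θ f = -72x^3 - 108x^2 - 72x - 35/2
Δ f = -18x^3 - 27x^2 - 18x - 4
θ Δ f = -54x^3 - 54x^2 - 18x
[Δ, θ] f = -18x^3 - 54x^2 - 54x - 35/2

g(x) = -18x^3 - 54x^2 - 54x - 35/2


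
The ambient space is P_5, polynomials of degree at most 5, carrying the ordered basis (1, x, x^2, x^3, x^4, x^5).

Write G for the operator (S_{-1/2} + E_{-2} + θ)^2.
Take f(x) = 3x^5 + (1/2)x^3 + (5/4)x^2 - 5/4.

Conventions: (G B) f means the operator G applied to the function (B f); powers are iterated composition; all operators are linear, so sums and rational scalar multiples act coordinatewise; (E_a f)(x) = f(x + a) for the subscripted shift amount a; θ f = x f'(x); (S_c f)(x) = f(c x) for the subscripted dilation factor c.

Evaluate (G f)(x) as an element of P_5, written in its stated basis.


the result is g(x) = (109443/1024)x^5 - (5295/16)x^4 + (182881/128)x^3 - (234283/64)x^2 + 5173x - 14645/4

S_{-1/2} f = -(3/32)x^5 - (1/16)x^3 + (5/16)x^2 - 5/4
E_{-2} f = 3x^5 - 30x^4 + (241/2)x^3 - (967/4)x^2 + 241x - 385/4
θ f = 15x^5 + (3/2)x^3 + (5/2)x^2
(S_{-1/2} + E_{-2} + θ) f = (573/32)x^5 - 30x^4 + (1951/16)x^3 - (3823/16)x^2 + 241x - 195/2
S_{-1/2} (S_{-1/2} + E_{-2} + θ) f = -(573/1024)x^5 - (15/8)x^4 - (1951/128)x^3 - (3823/64)x^2 - (241/2)x - 195/2
E_{-2} (S_{-1/2} + E_{-2} + θ) f = (573/32)x^5 - (3345/16)x^4 + (17251/16)x^3 - (49969/16)x^2 + (10105/2)x - 14255/4
θ (S_{-1/2} + E_{-2} + θ) f = (2865/32)x^5 - 120x^4 + (5853/16)x^3 - (3823/8)x^2 + 241x
(S_{-1/2} + E_{-2} + θ) (S_{-1/2} + E_{-2} + θ) f = (109443/1024)x^5 - (5295/16)x^4 + (182881/128)x^3 - (234283/64)x^2 + 5173x - 14645/4


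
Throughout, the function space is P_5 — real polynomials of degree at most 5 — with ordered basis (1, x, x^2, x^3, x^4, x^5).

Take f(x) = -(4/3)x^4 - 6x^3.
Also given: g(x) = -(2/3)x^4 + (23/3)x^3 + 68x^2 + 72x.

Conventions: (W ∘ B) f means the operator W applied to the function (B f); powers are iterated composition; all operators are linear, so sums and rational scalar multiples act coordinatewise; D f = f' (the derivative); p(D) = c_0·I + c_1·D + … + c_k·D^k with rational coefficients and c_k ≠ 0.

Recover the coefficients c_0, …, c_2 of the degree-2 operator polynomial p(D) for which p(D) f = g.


D^0 f = -(4/3)x^4 - 6x^3
D^1 f = -(16/3)x^3 - 18x^2
D^2 f = -16x^2 - 36x
matching coefficients of g against c_0 f + c_1 Df + … from the top degree down determines the c_i
solution: c_0 = 1/2, c_1 = -2, c_2 = -2

c_0 = 1/2, c_1 = -2, c_2 = -2


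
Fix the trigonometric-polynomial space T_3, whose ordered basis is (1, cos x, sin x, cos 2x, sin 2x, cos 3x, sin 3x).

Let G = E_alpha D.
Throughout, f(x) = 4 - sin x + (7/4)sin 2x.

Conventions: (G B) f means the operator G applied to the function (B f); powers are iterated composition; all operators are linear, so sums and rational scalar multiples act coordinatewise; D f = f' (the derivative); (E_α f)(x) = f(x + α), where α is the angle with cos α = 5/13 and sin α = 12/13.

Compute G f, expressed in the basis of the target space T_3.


D f = -cos x + (7/2)cos 2x
E_alpha D f = -(5/13)cos x + (12/13)sin x - (833/338)cos 2x - (420/169)sin 2x

g(x) = -(5/13)cos x + (12/13)sin x - (833/338)cos 2x - (420/169)sin 2x


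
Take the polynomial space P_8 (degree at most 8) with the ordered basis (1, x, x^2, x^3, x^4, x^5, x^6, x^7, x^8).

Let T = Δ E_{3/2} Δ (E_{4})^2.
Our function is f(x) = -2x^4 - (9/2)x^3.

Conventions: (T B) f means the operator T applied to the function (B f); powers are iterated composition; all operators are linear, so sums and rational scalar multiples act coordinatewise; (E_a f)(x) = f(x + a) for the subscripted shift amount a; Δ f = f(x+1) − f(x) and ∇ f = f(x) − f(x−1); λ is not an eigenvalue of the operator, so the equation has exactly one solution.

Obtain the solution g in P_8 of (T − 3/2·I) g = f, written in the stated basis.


write g with unknown coordinates in the stated basis and equate coefficients in (T − 3/2·I) g = f
solving from the highest basis element down gives g = (4/3)x^4 + 3x^3 + (32/3)x^2 + 236x + 1318
check: T g = 16x^2 + 354x + 1977
so T g − 3/2·g = -2x^4 - (9/2)x^3 = f ✓

the result is g(x) = (4/3)x^4 + 3x^3 + (32/3)x^2 + 236x + 1318


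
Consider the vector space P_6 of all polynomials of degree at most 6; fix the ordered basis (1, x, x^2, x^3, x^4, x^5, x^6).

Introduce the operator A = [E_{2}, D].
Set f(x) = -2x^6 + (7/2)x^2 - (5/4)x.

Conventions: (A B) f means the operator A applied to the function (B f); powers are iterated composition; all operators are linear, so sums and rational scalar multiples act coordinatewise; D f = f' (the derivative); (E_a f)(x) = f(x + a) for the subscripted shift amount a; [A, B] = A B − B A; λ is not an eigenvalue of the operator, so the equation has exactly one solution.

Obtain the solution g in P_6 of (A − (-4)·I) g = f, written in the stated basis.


write g with unknown coordinates in the stated basis and equate coefficients in (A − (-4)·I) g = f
solving from the highest basis element down gives g = -(1/2)x^6 + (7/8)x^2 - (5/16)x
check: A g = 0
so A g − (-4)·g = -2x^6 + (7/2)x^2 - (5/4)x = f ✓

the result is g(x) = -(1/2)x^6 + (7/8)x^2 - (5/16)x


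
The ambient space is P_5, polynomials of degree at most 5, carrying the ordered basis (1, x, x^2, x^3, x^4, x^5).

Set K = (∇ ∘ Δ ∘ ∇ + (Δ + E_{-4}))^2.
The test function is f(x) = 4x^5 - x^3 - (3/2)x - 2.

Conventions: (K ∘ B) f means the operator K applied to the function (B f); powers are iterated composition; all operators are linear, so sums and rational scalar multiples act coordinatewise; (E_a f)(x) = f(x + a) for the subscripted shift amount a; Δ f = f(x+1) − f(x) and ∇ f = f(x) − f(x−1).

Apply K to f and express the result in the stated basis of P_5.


∇ f = 20x^4 - 40x^3 + 37x^2 - 17x + 3/2
Δ ∇ f = 80x^3 + 34x
∇ Δ ∇ f = 240x^2 - 240x + 114
Δ f = 20x^4 + 40x^3 + 37x^2 + 17x + 3/2
E_{-4} f = 4x^5 - 80x^4 + 639x^3 - 2548x^2 + (10141/2)x - 4028
(Δ + E_{-4}) f = 4x^5 - 60x^4 + 679x^3 - 2511x^2 + (10175/2)x - 8053/2
(∇ ∘ Δ ∘ ∇ + (Δ + E_{-4})) f = 4x^5 - 60x^4 + 679x^3 - 2271x^2 + (9695/2)x - 7825/2
∇ (∇ ∘ Δ ∘ ∇ + (Δ + E_{-4})) f = 20x^4 - 280x^3 + 2437x^2 - 6839x + 15723/2
Δ ∇ (∇ ∘ Δ ∘ ∇ + (Δ + E_{-4})) f = 80x^3 - 720x^2 + 4114x - 4662
∇ Δ ∇ (∇ ∘ Δ ∘ ∇ + (Δ + E_{-4})) f = 240x^2 - 1680x + 4914
Δ (∇ ∘ Δ ∘ ∇ + (Δ + E_{-4})) f = 20x^4 - 200x^3 + 1717x^2 - 2725x + 6399/2
E_{-4} (∇ ∘ Δ ∘ ∇ + (Δ + E_{-4})) f = 4x^5 - 140x^4 + 2279x^3 - 18739x^2 + (152175/2)x - 245101/2
(Δ + E_{-4}) (∇ ∘ Δ ∘ ∇ + (Δ + E_{-4})) f = 4x^5 - 120x^4 + 2079x^3 - 17022x^2 + (146725/2)x - 119351
(∇ ∘ Δ ∘ ∇ + (Δ + E_{-4})) (∇ ∘ Δ ∘ ∇ + (Δ + E_{-4})) f = 4x^5 - 120x^4 + 2079x^3 - 16782x^2 + (143365/2)x - 114437

the result is g(x) = 4x^5 - 120x^4 + 2079x^3 - 16782x^2 + (143365/2)x - 114437


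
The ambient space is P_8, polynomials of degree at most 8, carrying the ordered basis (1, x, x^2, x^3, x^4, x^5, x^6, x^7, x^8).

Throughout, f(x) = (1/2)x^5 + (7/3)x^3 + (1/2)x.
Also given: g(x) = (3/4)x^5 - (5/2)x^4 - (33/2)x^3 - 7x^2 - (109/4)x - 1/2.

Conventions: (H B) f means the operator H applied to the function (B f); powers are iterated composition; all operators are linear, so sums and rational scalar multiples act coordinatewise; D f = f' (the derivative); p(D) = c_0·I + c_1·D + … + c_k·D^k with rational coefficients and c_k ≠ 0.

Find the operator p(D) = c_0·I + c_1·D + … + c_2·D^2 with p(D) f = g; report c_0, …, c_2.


D^0 f = (1/2)x^5 + (7/3)x^3 + (1/2)x
D^1 f = (5/2)x^4 + 7x^2 + 1/2
D^2 f = 10x^3 + 14x
matching coefficients of g against c_0 f + c_1 Df + … from the top degree down determines the c_i
solution: c_0 = 3/2, c_1 = -1, c_2 = -2

p(D) = (3/2)·I − D − 2·D^2, i.e. c_0 = 3/2, c_1 = -1, c_2 = -2


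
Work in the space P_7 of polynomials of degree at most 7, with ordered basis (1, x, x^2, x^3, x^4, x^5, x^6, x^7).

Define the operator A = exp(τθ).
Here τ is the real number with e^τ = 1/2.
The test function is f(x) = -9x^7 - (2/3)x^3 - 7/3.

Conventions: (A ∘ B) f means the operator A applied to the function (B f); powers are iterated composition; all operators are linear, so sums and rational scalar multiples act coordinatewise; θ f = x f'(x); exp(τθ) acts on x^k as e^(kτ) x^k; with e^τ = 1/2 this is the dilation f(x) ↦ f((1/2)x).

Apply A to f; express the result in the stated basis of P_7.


g(x) = -(9/128)x^7 - (1/12)x^3 - 7/3

exp(τθ) x^k = e^(kτ) x^k; with e^τ = 1/2 this sends x^k to (1/2)^k x^k
x^3 ↦ 1/8 x^3
x^7 ↦ 1/128 x^7
applying this coordinatewise to f: exp(τθ) f = -(9/128)x^7 - (1/12)x^3 - 7/3


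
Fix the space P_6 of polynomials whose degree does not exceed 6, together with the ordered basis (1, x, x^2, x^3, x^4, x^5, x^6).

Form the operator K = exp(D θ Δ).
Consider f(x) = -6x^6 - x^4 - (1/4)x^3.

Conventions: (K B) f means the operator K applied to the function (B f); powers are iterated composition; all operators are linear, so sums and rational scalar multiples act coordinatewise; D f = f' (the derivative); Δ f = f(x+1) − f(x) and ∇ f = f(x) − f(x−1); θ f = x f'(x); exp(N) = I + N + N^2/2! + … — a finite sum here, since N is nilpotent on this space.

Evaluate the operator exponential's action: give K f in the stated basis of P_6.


the result is g(x) = -6x^6 - 901x^4 - (5761/4)x^3 - 17316x^2 - 19827x - 63667/4

order-1 term: -900x^4 - 1440x^3 - 1116x^2 - 387x - 163/4
order-2 term: -16200x^2 - 19440x - 5076
order-3 term: -10800
the series for exp(D θ Δ) f terminates at order 3
exp(D θ Δ) f = -6x^6 - 901x^4 - (5761/4)x^3 - 17316x^2 - 19827x - 63667/4


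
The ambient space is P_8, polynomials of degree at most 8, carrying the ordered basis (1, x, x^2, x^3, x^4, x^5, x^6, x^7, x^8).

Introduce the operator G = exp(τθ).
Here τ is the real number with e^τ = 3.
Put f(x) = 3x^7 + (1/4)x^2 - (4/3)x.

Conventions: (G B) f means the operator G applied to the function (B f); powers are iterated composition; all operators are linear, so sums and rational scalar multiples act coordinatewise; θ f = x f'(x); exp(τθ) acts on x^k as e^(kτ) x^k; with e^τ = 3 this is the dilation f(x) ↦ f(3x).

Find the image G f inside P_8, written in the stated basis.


exp(τθ) x^k = e^(kτ) x^k; with e^τ = 3 this sends x^k to 3^k x^k
x ↦ 3 x
x^2 ↦ 9 x^2
x^7 ↦ 2187 x^7
applying this coordinatewise to f: exp(τθ) f = 6561x^7 + (9/4)x^2 - 4x

the image equals g(x) = 6561x^7 + (9/4)x^2 - 4x


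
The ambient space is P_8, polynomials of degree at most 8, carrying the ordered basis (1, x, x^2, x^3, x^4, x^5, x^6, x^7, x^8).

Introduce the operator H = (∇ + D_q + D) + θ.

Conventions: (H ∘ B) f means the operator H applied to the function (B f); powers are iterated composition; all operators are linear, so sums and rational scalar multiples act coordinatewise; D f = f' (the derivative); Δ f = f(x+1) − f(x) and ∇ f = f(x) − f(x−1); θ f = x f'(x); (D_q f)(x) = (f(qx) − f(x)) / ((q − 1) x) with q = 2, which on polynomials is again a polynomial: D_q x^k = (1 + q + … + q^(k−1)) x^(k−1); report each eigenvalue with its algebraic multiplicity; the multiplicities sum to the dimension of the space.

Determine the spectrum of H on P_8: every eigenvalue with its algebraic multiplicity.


λ = 0 (multiplicity 1), λ = 1 (multiplicity 1), λ = 2 (multiplicity 1), λ = 3 (multiplicity 1), λ = 4 (multiplicity 1), λ = 5 (multiplicity 1), λ = 6 (multiplicity 1), λ = 7 (multiplicity 1), λ = 8 (multiplicity 1)

image of 1: 0
image of x: x + 3
image of x^2: 2x^2 + 7x - 1
image of x^3: 3x^3 + 13x^2 - 3x + 1
image of x^4: 4x^4 + 23x^3 - 6x^2 + 4x - 1
image of x^5: 5x^5 + 41x^4 - 10x^3 + 10x^2 - 5x + 1
image of x^6: 6x^6 + 75x^5 - 15x^4 + 20x^3 - 15x^2 + 6x - 1
image of x^7: 7x^7 + 141x^6 - 21x^5 + 35x^4 - 35x^3 + 21x^2 - 7x + 1
image of x^8: 8x^8 + 271x^7 - 28x^6 + 56x^5 - 70x^4 + 56x^3 - 28x^2 + 8x - 1
the matrix is upper triangular; its diagonal is (0, 1, 2, 3, 4, 5, 6, 7, 8)
for a triangular matrix the eigenvalues are the diagonal entries, with algebraic multiplicity their repetition count


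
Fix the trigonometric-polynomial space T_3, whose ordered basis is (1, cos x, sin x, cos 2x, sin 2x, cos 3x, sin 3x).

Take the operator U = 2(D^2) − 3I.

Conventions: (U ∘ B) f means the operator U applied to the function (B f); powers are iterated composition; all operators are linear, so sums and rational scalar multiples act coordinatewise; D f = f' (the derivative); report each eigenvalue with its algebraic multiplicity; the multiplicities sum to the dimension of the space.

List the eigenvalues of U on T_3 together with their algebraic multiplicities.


image of 1: -3
image of cos x: -5cos x
image of sin x: -5sin x
image of cos 2x: -11cos 2x
image of sin 2x: -11sin 2x
image of cos 3x: -21cos 3x
image of sin 3x: -21sin 3x
the matrix is diagonal; its diagonal is (-3, -5, -5, -11, -11, -21, -21)
for a triangular matrix the eigenvalues are the diagonal entries, with algebraic multiplicity their repetition count

λ = -21 (multiplicity 2), λ = -11 (multiplicity 2), λ = -5 (multiplicity 2), λ = -3 (multiplicity 1)
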